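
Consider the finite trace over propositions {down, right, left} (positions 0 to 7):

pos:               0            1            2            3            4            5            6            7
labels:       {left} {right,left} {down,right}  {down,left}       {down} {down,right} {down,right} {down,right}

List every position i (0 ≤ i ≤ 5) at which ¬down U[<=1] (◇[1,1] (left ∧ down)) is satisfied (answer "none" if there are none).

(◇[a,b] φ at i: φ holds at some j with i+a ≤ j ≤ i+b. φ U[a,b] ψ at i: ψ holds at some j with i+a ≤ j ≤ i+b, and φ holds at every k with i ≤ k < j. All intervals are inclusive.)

Evaluate at each i in [0,5]:
  i=0: ✗ (no rhs in [0,1])
  i=1: ✓ (rhs at j=2; lhs holds on [1,1])
  i=2: ✓ (rhs at j=2)
  i=3: ✗ (no rhs in [3,4])
  i=4: ✗ (no rhs in [4,5])
  i=5: ✗ (no rhs in [5,6])

1, 2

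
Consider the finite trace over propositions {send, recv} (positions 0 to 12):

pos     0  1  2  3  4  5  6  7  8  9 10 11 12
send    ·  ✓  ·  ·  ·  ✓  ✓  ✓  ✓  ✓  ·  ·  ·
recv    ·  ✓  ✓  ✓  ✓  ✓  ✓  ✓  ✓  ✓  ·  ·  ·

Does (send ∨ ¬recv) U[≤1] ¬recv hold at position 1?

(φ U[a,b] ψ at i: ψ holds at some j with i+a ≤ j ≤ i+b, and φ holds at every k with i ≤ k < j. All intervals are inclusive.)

Need some j in [1,2] with ¬recv, and (send ∨ ¬recv) at every k in [1,j-1].
  j=1: ¬recv false.
  j=2: ¬recv false.
No j in the window works → until fails.

False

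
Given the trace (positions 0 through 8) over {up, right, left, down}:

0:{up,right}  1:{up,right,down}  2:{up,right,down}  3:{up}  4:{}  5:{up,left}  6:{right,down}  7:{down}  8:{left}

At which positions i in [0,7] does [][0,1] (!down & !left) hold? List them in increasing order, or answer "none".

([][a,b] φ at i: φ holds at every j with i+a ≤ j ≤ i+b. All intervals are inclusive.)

3

Evaluate at each i in [0,7]:
  i=0: ✗ (fails at j=1)
  i=1: ✗ (fails at j=1)
  i=2: ✗ (fails at j=2)
  i=3: ✓ (all of [3,4])
  i=4: ✗ (fails at j=5)
  i=5: ✗ (fails at j=5)
  i=6: ✗ (fails at j=6)
  i=7: ✗ (fails at j=7)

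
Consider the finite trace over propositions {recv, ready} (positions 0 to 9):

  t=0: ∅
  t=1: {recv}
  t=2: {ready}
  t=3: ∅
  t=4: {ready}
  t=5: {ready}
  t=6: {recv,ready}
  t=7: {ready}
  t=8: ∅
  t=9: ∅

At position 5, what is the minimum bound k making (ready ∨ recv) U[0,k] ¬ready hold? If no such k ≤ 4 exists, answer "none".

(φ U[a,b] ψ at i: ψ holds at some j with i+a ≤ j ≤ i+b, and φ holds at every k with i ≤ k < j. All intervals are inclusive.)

3

Need earliest j ≥ 5 with ¬ready, and (ready ∨ recv) at every k in [5,j-1].
  j=5: rhs fails.
  j=6: rhs fails.
  j=7: rhs fails.
  j=8: rhs holds; lhs holds on [5,7]. k = 3.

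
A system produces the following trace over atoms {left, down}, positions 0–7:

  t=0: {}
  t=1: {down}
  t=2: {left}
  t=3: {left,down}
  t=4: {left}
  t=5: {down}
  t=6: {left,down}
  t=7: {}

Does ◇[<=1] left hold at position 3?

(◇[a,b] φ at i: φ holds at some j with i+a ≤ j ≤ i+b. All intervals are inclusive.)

Check left at each j in [3,4]:
  j=3: true
  j=4: true
Found at j=3 → formula holds.

Yes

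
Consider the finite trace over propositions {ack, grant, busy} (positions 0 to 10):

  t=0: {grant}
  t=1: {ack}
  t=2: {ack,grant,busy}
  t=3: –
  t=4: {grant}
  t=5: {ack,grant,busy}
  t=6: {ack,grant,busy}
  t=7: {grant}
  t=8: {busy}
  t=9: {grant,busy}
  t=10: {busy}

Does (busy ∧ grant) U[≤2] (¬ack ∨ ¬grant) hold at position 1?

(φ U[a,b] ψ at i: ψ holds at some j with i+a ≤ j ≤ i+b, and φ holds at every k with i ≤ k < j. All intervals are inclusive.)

Need some j in [1,3] with (¬ack ∨ ¬grant), and (busy ∧ grant) at every k in [1,j-1].
  j=1: (¬ack ∨ ¬grant) holds; no prefix to check → satisfied.

Holds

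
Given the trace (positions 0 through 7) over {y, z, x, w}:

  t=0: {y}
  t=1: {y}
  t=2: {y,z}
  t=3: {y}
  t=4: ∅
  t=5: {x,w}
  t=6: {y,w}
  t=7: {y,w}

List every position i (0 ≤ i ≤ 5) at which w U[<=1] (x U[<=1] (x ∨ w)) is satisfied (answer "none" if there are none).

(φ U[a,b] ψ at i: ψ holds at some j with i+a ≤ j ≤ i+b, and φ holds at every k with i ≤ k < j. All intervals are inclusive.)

5

Evaluate at each i in [0,5]:
  i=0: ✗ (no rhs in [0,1])
  i=1: ✗ (no rhs in [1,2])
  i=2: ✗ (no rhs in [2,3])
  i=3: ✗ (no rhs in [3,4])
  i=4: ✗ (lhs fails at k=4 before rhs at j=5)
  i=5: ✓ (rhs at j=5)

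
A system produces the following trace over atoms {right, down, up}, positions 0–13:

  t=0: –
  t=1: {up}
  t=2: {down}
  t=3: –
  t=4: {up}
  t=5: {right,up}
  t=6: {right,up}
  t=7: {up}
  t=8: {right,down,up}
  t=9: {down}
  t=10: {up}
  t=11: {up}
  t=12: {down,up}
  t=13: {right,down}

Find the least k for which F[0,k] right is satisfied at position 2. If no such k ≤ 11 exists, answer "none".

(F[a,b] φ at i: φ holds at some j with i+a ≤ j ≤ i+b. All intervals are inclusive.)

Scan j = 2,3,… for right:
  j=2: fails
  j=3: fails
  j=4: fails
  j=5: holds
First hit at j=5, so smallest k = 5-2 = 3.

3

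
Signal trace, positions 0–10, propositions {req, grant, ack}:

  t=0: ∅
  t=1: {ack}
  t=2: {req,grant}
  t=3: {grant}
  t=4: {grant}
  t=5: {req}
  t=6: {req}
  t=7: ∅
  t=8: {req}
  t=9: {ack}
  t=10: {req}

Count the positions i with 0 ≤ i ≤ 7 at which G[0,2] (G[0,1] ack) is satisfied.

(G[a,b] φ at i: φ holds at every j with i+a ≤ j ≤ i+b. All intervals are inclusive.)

Evaluate at each i in [0,7]:
  i=0: ✗ (fails at j=0)
  i=1: ✗ (fails at j=1)
  i=2: ✗ (fails at j=2)
  i=3: ✗ (fails at j=3)
  i=4: ✗ (fails at j=4)
  i=5: ✗ (fails at j=5)
  i=6: ✗ (fails at j=6)
  i=7: ✗ (fails at j=7)
Positions where it holds: {} → 0.

0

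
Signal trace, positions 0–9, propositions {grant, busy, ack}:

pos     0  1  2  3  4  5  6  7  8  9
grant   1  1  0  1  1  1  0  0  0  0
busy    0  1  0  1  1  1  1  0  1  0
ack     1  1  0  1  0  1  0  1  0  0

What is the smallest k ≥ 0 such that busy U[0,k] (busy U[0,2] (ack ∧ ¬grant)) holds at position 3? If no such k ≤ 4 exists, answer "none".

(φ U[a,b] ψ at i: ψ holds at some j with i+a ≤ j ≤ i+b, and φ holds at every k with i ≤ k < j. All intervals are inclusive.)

Need earliest j ≥ 3 with (busy U[0,2] (ack ∧ ¬grant)), and busy at every k in [3,j-1].
  j=3: rhs fails.
  j=4: rhs fails.
  j=5: rhs holds; lhs holds on [3,4]. k = 2.

2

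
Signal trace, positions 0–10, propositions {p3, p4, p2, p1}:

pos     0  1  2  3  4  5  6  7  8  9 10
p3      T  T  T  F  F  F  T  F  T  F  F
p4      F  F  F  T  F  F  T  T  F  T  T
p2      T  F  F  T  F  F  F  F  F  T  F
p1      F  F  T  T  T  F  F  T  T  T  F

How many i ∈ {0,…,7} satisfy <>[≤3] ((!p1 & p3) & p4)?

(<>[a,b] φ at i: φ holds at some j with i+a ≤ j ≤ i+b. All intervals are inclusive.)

Evaluate at each i in [0,7]:
  i=0: ✗ (none in [0,3])
  i=1: ✗ (none in [1,4])
  i=2: ✗ (none in [2,5])
  i=3: ✓ (witness j=6)
  i=4: ✓ (witness j=6)
  i=5: ✓ (witness j=6)
  i=6: ✓ (witness j=6)
  i=7: ✗ (none in [7,10])
Positions where it holds: {3, 4, 5, 6} → 4.

4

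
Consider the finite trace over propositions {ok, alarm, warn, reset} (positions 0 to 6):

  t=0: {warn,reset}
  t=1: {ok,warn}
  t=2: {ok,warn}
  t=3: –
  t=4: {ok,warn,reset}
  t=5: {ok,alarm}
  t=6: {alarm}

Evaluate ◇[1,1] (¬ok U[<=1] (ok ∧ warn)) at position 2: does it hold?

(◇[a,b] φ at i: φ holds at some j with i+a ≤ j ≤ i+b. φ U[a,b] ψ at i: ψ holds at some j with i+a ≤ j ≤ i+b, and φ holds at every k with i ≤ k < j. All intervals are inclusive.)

Check (¬ok U[<=1] (ok ∧ warn)) at each j in [3,3]:
  j=3: holds
Found at j=3 → formula holds.

Yes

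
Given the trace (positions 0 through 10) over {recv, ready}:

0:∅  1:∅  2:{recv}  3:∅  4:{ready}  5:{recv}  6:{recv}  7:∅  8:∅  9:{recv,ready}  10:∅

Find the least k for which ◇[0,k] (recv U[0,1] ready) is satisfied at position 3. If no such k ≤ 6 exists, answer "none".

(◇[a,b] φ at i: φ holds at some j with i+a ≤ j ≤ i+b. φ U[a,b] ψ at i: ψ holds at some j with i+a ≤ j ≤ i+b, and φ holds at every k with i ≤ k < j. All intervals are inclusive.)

1

Scan j = 3,4,… for (recv U[0,1] ready):
  j=3: fails
  j=4: holds
First hit at j=4, so smallest k = 4-3 = 1.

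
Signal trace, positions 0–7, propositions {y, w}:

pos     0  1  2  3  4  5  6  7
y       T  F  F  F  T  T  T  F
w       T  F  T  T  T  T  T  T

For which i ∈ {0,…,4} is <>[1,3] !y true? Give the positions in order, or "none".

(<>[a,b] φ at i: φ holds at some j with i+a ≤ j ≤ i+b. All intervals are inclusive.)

Evaluate at each i in [0,4]:
  i=0: ✓ (witness j=1)
  i=1: ✓ (witness j=2)
  i=2: ✓ (witness j=3)
  i=3: ✗ (none in [4,6])
  i=4: ✓ (witness j=7)

0, 1, 2, 4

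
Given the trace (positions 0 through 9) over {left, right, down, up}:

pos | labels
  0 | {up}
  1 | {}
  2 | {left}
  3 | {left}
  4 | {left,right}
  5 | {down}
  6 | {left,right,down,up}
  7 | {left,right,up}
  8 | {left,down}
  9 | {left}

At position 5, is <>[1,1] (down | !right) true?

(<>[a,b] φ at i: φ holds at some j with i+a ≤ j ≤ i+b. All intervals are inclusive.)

Check (down | !right) at each j in [6,6]:
  j=6: true
Found at j=6 → formula holds.

Yes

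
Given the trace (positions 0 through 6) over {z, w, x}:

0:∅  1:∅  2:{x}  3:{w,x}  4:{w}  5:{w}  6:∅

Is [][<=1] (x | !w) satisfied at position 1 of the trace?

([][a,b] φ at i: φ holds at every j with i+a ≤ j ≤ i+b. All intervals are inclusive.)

Yes

Check (x | !w) at every j in [1,2]:
  j=1: true
  j=2: true
All positions satisfy it → formula holds.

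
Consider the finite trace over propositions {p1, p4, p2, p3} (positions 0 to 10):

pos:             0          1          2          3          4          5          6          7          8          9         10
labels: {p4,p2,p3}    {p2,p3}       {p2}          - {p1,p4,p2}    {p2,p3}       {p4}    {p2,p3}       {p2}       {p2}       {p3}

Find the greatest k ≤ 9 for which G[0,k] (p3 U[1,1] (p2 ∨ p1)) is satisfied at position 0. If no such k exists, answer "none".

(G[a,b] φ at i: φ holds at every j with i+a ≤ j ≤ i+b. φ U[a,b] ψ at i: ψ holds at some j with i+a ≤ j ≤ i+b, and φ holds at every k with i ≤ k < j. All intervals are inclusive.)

(p3 U[1,1] (p2 ∨ p1)) must hold from j=0 onward; find where it first fails.
  j=0: holds
  j=1: holds
  j=2: fails
Holds on [0,1], so largest k = 1.

1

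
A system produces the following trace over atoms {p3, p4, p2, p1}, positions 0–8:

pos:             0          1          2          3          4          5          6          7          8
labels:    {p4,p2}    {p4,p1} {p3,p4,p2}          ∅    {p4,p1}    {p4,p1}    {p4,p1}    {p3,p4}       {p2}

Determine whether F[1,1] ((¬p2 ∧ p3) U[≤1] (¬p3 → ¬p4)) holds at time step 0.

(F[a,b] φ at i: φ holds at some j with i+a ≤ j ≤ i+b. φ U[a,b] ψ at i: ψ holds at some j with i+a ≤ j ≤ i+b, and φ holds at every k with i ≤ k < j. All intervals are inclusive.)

Check ((¬p2 ∧ p3) U[≤1] (¬p3 → ¬p4)) at each j in [1,1]:
  j=1: fails
No position in the window satisfies it → formula fails.

False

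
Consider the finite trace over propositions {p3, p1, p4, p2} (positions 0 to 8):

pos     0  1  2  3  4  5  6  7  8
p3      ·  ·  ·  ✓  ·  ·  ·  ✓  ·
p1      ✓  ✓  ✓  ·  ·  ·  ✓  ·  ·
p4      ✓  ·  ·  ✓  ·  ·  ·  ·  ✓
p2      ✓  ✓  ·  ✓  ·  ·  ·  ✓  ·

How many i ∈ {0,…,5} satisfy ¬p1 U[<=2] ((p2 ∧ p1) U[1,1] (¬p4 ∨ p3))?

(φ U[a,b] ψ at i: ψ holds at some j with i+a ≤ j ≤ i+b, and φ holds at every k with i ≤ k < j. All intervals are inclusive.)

Evaluate at each i in [0,5]:
  i=0: ✓ (rhs at j=0)
  i=1: ✓ (rhs at j=1)
  i=2: ✗ (no rhs in [2,4])
  i=3: ✗ (no rhs in [3,5])
  i=4: ✗ (no rhs in [4,6])
  i=5: ✗ (no rhs in [5,7])
Positions where it holds: {0, 1} → 2.

2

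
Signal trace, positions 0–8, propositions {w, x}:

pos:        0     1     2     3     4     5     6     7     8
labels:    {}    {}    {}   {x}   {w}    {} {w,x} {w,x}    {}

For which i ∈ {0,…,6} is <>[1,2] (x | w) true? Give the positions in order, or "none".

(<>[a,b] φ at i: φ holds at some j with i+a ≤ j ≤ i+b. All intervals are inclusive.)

Evaluate at each i in [0,6]:
  i=0: ✗ (none in [1,2])
  i=1: ✓ (witness j=3)
  i=2: ✓ (witness j=3)
  i=3: ✓ (witness j=4)
  i=4: ✓ (witness j=6)
  i=5: ✓ (witness j=6)
  i=6: ✓ (witness j=7)

1, 2, 3, 4, 5, 6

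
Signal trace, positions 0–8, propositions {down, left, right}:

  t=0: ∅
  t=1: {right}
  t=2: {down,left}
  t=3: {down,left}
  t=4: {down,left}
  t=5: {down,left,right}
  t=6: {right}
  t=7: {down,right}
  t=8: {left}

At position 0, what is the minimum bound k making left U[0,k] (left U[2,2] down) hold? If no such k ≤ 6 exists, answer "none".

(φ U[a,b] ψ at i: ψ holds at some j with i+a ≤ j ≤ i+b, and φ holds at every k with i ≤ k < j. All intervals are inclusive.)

Need earliest j ≥ 0 with (left U[2,2] down), and left at every k in [0,j-1].
  j=0: rhs fails.
  j=1: rhs fails.
  j=2: rhs holds but lhs fails at k=0.
  j=3: rhs holds but lhs fails at k=0.
  j=4: rhs fails.
  j=5: rhs fails.
  j=6: rhs fails.
No witness within the range → none.

none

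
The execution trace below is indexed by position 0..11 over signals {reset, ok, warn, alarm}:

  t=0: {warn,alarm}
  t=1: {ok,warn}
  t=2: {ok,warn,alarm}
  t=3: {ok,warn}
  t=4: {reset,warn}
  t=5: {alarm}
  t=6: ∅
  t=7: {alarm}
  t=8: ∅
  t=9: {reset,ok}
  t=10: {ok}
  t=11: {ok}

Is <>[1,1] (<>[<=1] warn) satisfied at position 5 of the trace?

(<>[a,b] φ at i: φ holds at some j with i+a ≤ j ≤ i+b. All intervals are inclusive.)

Check <>[<=1] warn at each j in [6,6]:
  j=6: fails (none in [6,7])
No position in the window satisfies it → formula fails.

No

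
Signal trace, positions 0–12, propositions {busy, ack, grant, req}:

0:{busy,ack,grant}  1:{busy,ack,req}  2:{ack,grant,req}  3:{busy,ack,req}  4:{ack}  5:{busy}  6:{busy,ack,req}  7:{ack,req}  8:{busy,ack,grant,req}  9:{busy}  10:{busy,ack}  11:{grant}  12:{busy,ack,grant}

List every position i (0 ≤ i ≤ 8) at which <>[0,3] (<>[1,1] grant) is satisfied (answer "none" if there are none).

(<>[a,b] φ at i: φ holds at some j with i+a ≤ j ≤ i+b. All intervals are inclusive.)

0, 1, 4, 5, 6, 7, 8

Evaluate at each i in [0,8]:
  i=0: ✓ (witness j=1)
  i=1: ✓ (witness j=1)
  i=2: ✗ (none in [2,5])
  i=3: ✗ (none in [3,6])
  i=4: ✓ (witness j=7)
  i=5: ✓ (witness j=7)
  i=6: ✓ (witness j=7)
  i=7: ✓ (witness j=7)
  i=8: ✓ (witness j=10)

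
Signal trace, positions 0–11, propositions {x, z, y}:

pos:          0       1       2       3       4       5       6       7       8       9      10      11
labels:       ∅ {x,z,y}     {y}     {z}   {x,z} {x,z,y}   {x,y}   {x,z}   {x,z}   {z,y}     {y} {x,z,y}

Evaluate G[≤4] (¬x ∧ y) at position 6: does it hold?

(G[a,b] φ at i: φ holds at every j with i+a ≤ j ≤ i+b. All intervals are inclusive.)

Check (¬x ∧ y) at every j in [6,10]:
  j=6: false
  j=7: false
  j=8: false
  j=9: true
  j=10: true
Fails at j=6 → formula fails.

No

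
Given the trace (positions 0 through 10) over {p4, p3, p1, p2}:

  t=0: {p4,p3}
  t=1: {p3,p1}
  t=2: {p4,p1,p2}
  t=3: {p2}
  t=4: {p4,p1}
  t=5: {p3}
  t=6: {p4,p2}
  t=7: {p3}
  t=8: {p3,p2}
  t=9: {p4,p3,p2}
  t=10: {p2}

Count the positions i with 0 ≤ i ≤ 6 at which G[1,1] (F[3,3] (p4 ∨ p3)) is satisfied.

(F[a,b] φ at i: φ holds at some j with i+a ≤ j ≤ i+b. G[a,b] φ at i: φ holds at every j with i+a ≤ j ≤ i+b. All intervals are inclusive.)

6

Evaluate at each i in [0,6]:
  i=0: ✓ (all of [1,1])
  i=1: ✓ (all of [2,2])
  i=2: ✓ (all of [3,3])
  i=3: ✓ (all of [4,4])
  i=4: ✓ (all of [5,5])
  i=5: ✓ (all of [6,6])
  i=6: ✗ (fails at j=7)
Positions where it holds: {0, 1, 2, 3, 4, 5} → 6.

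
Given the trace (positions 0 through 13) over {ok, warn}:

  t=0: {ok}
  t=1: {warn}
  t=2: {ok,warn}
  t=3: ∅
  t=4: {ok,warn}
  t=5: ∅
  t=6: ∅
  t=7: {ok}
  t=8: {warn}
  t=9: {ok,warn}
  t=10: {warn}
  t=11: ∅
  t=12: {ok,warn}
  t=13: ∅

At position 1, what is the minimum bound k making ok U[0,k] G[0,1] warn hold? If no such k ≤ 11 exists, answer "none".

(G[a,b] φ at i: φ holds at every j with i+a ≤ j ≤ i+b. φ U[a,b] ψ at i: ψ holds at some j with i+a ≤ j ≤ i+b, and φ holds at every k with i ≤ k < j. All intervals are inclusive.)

Need earliest j ≥ 1 with G[0,1] warn, and ok at every k in [1,j-1].
  j=1: rhs holds (empty prefix). k = 0.

0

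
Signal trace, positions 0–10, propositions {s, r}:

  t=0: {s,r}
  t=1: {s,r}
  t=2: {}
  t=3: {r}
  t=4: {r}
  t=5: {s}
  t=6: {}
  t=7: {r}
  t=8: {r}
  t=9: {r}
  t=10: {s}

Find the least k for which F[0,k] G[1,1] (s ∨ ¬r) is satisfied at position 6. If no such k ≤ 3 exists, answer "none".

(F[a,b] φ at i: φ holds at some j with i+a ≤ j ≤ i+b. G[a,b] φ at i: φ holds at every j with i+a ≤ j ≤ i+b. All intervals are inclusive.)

Scan j = 6,7,… for G[1,1] (s ∨ ¬r):
  j=6: fails
  j=7: fails
  j=8: fails
  j=9: holds
First hit at j=9, so smallest k = 9-6 = 3.

3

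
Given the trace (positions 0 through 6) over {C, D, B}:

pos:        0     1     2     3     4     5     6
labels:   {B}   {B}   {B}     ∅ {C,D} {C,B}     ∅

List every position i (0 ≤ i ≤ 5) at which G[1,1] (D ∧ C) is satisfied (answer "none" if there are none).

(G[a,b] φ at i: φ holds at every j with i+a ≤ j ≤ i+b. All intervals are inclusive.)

3

Evaluate at each i in [0,5]:
  i=0: ✗ (fails at j=1)
  i=1: ✗ (fails at j=2)
  i=2: ✗ (fails at j=3)
  i=3: ✓ (all of [4,4])
  i=4: ✗ (fails at j=5)
  i=5: ✗ (fails at j=6)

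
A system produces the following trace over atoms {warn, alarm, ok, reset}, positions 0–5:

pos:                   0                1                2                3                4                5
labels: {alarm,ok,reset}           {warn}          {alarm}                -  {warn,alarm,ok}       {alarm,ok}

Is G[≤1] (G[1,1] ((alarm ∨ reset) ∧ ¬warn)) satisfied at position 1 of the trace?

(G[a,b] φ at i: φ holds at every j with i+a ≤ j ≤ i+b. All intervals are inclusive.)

Check G[1,1] ((alarm ∨ reset) ∧ ¬warn) at every j in [1,2]:
  j=1: holds on [2,2]
  j=2: fails at 3
Fails at j=2 → formula fails.

False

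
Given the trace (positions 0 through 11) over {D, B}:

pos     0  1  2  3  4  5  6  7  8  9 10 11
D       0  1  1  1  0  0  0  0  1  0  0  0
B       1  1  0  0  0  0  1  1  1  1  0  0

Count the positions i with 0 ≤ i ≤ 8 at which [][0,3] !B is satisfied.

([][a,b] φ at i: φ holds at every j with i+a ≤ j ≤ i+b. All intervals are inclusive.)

1

Evaluate at each i in [0,8]:
  i=0: ✗ (fails at j=0)
  i=1: ✗ (fails at j=1)
  i=2: ✓ (all of [2,5])
  i=3: ✗ (fails at j=6)
  i=4: ✗ (fails at j=6)
  i=5: ✗ (fails at j=6)
  i=6: ✗ (fails at j=6)
  i=7: ✗ (fails at j=7)
  i=8: ✗ (fails at j=8)
Positions where it holds: {2} → 1.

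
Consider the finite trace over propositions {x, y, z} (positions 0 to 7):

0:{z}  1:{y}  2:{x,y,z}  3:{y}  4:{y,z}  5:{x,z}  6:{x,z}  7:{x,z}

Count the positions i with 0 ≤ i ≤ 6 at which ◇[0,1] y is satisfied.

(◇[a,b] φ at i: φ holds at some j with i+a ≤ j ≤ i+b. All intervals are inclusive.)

5

Evaluate at each i in [0,6]:
  i=0: ✓ (witness j=1)
  i=1: ✓ (witness j=1)
  i=2: ✓ (witness j=2)
  i=3: ✓ (witness j=3)
  i=4: ✓ (witness j=4)
  i=5: ✗ (none in [5,6])
  i=6: ✗ (none in [6,7])
Positions where it holds: {0, 1, 2, 3, 4} → 5.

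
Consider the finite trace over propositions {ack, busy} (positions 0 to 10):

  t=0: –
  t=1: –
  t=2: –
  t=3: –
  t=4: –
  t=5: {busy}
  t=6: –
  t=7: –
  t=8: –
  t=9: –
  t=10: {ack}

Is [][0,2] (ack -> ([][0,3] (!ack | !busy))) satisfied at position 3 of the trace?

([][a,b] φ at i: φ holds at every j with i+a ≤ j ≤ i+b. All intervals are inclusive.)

Holds

Check (ack -> ([][0,3] (!ack | !busy))) at every j in [3,5]:
  j=3: antecedent false → ✓
  j=4: antecedent false → ✓
  j=5: antecedent false → ✓
All positions satisfy it → formula holds.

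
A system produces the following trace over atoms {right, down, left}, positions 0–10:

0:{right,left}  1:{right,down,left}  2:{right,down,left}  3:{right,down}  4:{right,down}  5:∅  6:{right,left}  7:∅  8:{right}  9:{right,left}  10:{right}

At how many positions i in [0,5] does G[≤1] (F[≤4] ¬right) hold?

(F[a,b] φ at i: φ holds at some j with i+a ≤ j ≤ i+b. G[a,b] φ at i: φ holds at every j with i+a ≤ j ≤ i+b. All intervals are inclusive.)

5

Evaluate at each i in [0,5]:
  i=0: ✗ (fails at j=0)
  i=1: ✓ (all of [1,2])
  i=2: ✓ (all of [2,3])
  i=3: ✓ (all of [3,4])
  i=4: ✓ (all of [4,5])
  i=5: ✓ (all of [5,6])
Positions where it holds: {1, 2, 3, 4, 5} → 5.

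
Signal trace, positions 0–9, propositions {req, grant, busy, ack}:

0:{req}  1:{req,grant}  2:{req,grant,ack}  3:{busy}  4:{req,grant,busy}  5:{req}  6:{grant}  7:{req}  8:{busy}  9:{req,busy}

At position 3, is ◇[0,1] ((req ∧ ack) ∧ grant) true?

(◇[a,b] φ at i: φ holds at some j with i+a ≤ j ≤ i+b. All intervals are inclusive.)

Does not hold

Check ((req ∧ ack) ∧ grant) at each j in [3,4]:
  j=3: false
  j=4: false
No position in the window satisfies it → formula fails.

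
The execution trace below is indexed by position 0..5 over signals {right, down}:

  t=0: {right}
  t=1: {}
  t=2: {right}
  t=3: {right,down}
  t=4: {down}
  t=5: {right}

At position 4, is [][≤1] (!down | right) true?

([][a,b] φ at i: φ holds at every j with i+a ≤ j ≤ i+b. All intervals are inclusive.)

Does not hold

Check (!down | right) at every j in [4,5]:
  j=4: false
  j=5: true
Fails at j=4 → formula fails.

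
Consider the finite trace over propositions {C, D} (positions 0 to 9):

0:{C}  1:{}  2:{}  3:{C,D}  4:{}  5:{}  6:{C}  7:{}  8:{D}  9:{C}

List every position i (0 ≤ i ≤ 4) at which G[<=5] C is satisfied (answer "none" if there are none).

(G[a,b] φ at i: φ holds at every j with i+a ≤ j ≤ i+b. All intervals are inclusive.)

none

Evaluate at each i in [0,4]:
  i=0: ✗ (fails at j=1)
  i=1: ✗ (fails at j=1)
  i=2: ✗ (fails at j=2)
  i=3: ✗ (fails at j=4)
  i=4: ✗ (fails at j=4)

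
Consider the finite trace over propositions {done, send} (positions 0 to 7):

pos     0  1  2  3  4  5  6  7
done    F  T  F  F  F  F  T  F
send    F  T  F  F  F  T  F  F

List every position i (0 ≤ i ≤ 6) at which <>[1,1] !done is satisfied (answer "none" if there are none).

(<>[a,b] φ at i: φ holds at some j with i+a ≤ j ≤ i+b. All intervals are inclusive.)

Evaluate at each i in [0,6]:
  i=0: ✗ (none in [1,1])
  i=1: ✓ (witness j=2)
  i=2: ✓ (witness j=3)
  i=3: ✓ (witness j=4)
  i=4: ✓ (witness j=5)
  i=5: ✗ (none in [6,6])
  i=6: ✓ (witness j=7)

1, 2, 3, 4, 6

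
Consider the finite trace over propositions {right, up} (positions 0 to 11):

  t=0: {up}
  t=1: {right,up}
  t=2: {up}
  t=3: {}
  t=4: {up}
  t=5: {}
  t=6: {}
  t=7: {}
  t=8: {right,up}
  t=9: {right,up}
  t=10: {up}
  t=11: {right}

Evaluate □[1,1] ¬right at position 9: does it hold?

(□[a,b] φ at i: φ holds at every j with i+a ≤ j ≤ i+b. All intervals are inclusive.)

Check ¬right at every j in [10,10]:
  j=10: true
All positions satisfy it → formula holds.

True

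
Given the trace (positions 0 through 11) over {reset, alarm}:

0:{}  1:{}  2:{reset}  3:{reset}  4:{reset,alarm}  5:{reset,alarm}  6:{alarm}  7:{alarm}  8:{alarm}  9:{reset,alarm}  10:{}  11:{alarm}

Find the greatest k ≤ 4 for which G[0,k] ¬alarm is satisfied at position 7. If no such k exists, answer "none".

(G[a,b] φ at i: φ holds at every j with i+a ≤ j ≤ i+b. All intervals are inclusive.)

¬alarm must hold from j=7 onward; find where it first fails.
  j=7: fails → no k works.

none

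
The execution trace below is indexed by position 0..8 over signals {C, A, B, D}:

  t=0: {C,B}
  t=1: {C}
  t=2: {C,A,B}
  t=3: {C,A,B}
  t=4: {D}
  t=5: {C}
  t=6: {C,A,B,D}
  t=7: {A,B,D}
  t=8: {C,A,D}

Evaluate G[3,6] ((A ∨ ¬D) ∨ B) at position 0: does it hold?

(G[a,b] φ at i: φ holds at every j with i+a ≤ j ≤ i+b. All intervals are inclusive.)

Does not hold

Check ((A ∨ ¬D) ∨ B) at every j in [3,6]:
  j=3: true
  j=4: false
  j=5: true
  j=6: true
Fails at j=4 → formula fails.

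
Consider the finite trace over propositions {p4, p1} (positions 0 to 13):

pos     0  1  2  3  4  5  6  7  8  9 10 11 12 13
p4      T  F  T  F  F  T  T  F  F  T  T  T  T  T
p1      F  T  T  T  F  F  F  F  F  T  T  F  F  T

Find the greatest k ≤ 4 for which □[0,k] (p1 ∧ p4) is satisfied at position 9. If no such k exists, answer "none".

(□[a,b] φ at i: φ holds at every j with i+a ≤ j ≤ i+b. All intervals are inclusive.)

1

(p1 ∧ p4) must hold from j=9 onward; find where it first fails.
  j=9: holds
  j=10: holds
  j=11: fails
Holds on [9,10], so largest k = 1.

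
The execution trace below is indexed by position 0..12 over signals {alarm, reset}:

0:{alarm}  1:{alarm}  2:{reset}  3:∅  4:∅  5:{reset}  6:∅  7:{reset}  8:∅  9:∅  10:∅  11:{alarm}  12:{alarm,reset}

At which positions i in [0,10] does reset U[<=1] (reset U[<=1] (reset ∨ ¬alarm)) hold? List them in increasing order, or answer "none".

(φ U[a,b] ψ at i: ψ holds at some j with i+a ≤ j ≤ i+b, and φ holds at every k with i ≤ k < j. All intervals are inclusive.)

2, 3, 4, 5, 6, 7, 8, 9, 10

Evaluate at each i in [0,10]:
  i=0: ✗ (no rhs in [0,1])
  i=1: ✗ (lhs fails at k=1 before rhs at j=2)
  i=2: ✓ (rhs at j=2)
  i=3: ✓ (rhs at j=3)
  i=4: ✓ (rhs at j=4)
  i=5: ✓ (rhs at j=5)
  i=6: ✓ (rhs at j=6)
  i=7: ✓ (rhs at j=7)
  i=8: ✓ (rhs at j=8)
  i=9: ✓ (rhs at j=9)
  i=10: ✓ (rhs at j=10)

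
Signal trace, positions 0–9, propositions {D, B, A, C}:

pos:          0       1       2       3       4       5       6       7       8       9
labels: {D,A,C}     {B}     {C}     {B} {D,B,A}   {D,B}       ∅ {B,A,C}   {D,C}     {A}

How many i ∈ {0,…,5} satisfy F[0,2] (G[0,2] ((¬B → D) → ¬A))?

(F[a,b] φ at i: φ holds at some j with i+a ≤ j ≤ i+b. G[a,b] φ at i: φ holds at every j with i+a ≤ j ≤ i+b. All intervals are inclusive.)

Evaluate at each i in [0,5]:
  i=0: ✓ (witness j=1)
  i=1: ✓ (witness j=1)
  i=2: ✗ (none in [2,4])
  i=3: ✗ (none in [3,5])
  i=4: ✗ (none in [4,6])
  i=5: ✗ (none in [5,7])
Positions where it holds: {0, 1} → 2.

2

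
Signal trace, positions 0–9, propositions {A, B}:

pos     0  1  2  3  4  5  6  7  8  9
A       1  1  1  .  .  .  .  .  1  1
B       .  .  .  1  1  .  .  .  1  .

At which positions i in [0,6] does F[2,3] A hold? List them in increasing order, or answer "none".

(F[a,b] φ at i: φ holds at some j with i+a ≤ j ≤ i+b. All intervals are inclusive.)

Evaluate at each i in [0,6]:
  i=0: ✓ (witness j=2)
  i=1: ✗ (none in [3,4])
  i=2: ✗ (none in [4,5])
  i=3: ✗ (none in [5,6])
  i=4: ✗ (none in [6,7])
  i=5: ✓ (witness j=8)
  i=6: ✓ (witness j=8)

0, 5, 6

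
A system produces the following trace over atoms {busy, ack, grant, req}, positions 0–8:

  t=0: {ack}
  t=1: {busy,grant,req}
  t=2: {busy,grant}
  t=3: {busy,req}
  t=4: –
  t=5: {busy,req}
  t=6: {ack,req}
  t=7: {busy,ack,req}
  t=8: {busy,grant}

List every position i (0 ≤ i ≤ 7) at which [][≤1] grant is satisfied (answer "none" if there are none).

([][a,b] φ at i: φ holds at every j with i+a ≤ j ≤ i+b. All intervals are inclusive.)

Evaluate at each i in [0,7]:
  i=0: ✗ (fails at j=0)
  i=1: ✓ (all of [1,2])
  i=2: ✗ (fails at j=3)
  i=3: ✗ (fails at j=3)
  i=4: ✗ (fails at j=4)
  i=5: ✗ (fails at j=5)
  i=6: ✗ (fails at j=6)
  i=7: ✗ (fails at j=7)

1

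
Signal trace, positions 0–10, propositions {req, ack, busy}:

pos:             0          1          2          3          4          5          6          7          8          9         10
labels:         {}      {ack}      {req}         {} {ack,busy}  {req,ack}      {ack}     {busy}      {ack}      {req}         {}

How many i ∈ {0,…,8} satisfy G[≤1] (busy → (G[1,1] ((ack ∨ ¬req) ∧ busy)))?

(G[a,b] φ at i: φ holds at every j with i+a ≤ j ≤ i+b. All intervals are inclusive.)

5

Evaluate at each i in [0,8]:
  i=0: ✓ (all of [0,1])
  i=1: ✓ (all of [1,2])
  i=2: ✓ (all of [2,3])
  i=3: ✗ (fails at j=4)
  i=4: ✗ (fails at j=4)
  i=5: ✓ (all of [5,6])
  i=6: ✗ (fails at j=7)
  i=7: ✗ (fails at j=7)
  i=8: ✓ (all of [8,9])
Positions where it holds: {0, 1, 2, 5, 8} → 5.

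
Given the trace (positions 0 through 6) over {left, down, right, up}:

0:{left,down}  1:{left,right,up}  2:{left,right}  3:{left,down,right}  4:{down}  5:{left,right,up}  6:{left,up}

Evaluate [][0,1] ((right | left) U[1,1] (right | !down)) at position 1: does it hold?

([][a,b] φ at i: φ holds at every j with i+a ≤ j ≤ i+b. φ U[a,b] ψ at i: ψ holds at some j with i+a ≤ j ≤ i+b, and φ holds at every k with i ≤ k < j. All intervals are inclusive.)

Check ((right | left) U[1,1] (right | !down)) at every j in [1,2]:
  j=1: holds
  j=2: holds
All positions satisfy it → formula holds.

True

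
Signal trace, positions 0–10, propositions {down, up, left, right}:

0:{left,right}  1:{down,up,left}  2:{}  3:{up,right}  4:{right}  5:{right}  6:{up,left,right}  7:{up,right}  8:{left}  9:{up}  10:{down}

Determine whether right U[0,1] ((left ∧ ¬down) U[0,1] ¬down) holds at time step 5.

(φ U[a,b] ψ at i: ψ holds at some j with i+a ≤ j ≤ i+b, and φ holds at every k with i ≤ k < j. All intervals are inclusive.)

Need some j in [5,6] with ((left ∧ ¬down) U[0,1] ¬down), and right at every k in [5,j-1].
  j=5: ((left ∧ ¬down) U[0,1] ¬down) holds; no prefix to check → satisfied.

Yes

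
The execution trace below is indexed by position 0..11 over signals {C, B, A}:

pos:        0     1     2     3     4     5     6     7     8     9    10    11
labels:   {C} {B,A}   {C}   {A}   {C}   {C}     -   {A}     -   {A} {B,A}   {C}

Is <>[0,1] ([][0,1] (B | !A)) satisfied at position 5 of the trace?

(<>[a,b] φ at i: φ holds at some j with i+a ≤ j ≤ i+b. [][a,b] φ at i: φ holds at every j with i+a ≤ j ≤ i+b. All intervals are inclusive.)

Check [][0,1] (B | !A) at each j in [5,6]:
  j=5: holds on [5,6]
  j=6: fails at 7
Found at j=5 → formula holds.

True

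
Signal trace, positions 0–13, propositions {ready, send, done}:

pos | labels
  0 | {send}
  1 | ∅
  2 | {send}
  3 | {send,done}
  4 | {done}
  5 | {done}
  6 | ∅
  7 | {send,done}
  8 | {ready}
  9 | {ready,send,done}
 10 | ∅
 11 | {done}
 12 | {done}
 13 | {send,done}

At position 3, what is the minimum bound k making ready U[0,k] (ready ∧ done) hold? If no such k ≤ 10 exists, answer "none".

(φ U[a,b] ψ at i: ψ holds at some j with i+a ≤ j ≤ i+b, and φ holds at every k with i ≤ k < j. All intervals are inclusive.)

none

Need earliest j ≥ 3 with (ready ∧ done), and ready at every k in [3,j-1].
  j=3: rhs fails.
  j=4: rhs fails.
  j=5: rhs fails.
  j=6: rhs fails.
  j=7: rhs fails.
  j=8: rhs fails.
  j=9: rhs holds but lhs fails at k=3.
  j=10: rhs fails.
  j=11: rhs fails.
  j=12: rhs fails.
  j=13: rhs fails.
No witness within the range → none.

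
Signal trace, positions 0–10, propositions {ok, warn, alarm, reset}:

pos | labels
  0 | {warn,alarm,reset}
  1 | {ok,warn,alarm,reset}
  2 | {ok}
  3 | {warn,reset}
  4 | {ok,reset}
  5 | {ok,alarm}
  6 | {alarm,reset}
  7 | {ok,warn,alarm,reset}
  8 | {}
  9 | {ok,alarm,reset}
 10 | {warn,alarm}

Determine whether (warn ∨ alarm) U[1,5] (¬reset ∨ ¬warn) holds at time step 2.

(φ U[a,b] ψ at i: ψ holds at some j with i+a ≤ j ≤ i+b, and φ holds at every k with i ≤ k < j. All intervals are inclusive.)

False

Need some j in [3,7] with (¬reset ∨ ¬warn), and (warn ∨ alarm) at every k in [2,j-1].
  j=3: (¬reset ∨ ¬warn) false.
  j=4: (¬reset ∨ ¬warn) holds, but (warn ∨ alarm) fails at k=2 → not this j.
  j=5: (¬reset ∨ ¬warn) holds, but (warn ∨ alarm) fails at k=2 → not this j.
  j=6: (¬reset ∨ ¬warn) holds, but (warn ∨ alarm) fails at k=2 → not this j.
  j=7: (¬reset ∨ ¬warn) false.
No j in the window works → until fails.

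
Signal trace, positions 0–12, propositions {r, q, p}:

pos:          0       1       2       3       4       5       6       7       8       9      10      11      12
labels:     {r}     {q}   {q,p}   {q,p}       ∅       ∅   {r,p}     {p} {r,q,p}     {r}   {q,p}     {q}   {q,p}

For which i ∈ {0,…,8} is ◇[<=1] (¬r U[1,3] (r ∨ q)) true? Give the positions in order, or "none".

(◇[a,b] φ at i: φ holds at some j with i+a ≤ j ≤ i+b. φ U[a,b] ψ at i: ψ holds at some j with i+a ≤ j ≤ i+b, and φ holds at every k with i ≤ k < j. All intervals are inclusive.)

Evaluate at each i in [0,8]:
  i=0: ✓ (witness j=1)
  i=1: ✓ (witness j=1)
  i=2: ✓ (witness j=2)
  i=3: ✓ (witness j=3)
  i=4: ✓ (witness j=4)
  i=5: ✓ (witness j=5)
  i=6: ✓ (witness j=7)
  i=7: ✓ (witness j=7)
  i=8: ✗ (none in [8,9])

0, 1, 2, 3, 4, 5, 6, 7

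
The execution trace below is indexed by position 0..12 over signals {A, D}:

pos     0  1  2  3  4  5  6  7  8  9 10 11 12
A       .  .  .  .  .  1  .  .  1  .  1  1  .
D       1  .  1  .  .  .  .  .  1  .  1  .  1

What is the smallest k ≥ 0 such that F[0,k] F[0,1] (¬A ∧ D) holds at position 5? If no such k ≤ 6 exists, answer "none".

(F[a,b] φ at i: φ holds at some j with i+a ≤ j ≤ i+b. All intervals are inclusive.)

Scan j = 5,6,… for F[0,1] (¬A ∧ D):
  j=5: fails
  j=6: fails
  j=7: fails
  j=8: fails
  j=9: fails
  j=10: fails
  j=11: holds
First hit at j=11, so smallest k = 11-5 = 6.

6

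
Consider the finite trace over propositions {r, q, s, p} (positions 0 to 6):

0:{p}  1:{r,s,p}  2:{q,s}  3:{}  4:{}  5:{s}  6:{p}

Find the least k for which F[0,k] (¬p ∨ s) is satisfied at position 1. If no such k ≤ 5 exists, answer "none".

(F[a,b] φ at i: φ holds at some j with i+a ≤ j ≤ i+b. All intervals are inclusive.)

0

Scan j = 1,2,… for (¬p ∨ s):
  j=1: holds
First hit at j=1, so smallest k = 1-1 = 0.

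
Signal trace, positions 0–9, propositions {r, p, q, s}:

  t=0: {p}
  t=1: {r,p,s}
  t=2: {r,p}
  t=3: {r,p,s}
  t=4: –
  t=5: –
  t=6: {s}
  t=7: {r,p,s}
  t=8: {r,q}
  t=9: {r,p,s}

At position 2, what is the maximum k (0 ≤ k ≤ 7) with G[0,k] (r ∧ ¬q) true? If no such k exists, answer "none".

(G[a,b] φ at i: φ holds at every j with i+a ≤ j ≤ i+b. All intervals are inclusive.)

1

(r ∧ ¬q) must hold from j=2 onward; find where it first fails.
  j=2: holds
  j=3: holds
  j=4: fails
Holds on [2,3], so largest k = 1.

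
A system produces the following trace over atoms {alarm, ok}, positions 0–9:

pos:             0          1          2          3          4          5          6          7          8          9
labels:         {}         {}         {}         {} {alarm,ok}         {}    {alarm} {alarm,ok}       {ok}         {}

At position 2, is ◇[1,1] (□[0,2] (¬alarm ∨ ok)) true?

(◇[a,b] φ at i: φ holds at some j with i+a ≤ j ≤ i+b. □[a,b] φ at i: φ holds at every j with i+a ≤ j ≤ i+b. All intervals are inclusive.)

Check □[0,2] (¬alarm ∨ ok) at each j in [3,3]:
  j=3: holds on [3,5]
Found at j=3 → formula holds.

Yes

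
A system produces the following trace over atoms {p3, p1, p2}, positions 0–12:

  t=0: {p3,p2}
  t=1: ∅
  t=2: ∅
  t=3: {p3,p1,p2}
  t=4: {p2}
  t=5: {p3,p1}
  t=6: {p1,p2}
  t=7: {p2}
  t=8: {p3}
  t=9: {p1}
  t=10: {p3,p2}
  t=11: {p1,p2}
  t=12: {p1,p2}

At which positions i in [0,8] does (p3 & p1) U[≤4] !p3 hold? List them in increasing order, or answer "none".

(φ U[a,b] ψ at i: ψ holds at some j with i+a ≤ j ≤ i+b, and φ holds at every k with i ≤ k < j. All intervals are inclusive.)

Evaluate at each i in [0,8]:
  i=0: ✗ (lhs fails at k=0 before rhs at j=1)
  i=1: ✓ (rhs at j=1)
  i=2: ✓ (rhs at j=2)
  i=3: ✓ (rhs at j=4; lhs holds on [3,3])
  i=4: ✓ (rhs at j=4)
  i=5: ✓ (rhs at j=6; lhs holds on [5,5])
  i=6: ✓ (rhs at j=6)
  i=7: ✓ (rhs at j=7)
  i=8: ✗ (lhs fails at k=8 before rhs at j=9)

1, 2, 3, 4, 5, 6, 7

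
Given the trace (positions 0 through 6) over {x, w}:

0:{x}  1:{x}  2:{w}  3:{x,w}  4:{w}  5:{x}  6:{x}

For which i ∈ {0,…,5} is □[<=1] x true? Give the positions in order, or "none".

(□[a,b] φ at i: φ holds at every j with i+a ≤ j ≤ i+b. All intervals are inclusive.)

0, 5

Evaluate at each i in [0,5]:
  i=0: ✓ (all of [0,1])
  i=1: ✗ (fails at j=2)
  i=2: ✗ (fails at j=2)
  i=3: ✗ (fails at j=4)
  i=4: ✗ (fails at j=4)
  i=5: ✓ (all of [5,6])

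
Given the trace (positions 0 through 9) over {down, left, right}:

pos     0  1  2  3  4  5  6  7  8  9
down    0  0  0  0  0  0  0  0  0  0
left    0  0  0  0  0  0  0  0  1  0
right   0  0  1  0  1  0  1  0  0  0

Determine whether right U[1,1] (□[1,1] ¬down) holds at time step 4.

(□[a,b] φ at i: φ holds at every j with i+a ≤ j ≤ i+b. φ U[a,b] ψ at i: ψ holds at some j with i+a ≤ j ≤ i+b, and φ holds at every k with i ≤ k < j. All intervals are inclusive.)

Yes

Need some j in [5,5] with □[1,1] ¬down, and right at every k in [4,j-1].
  j=5: □[1,1] ¬down holds; right holds at every k in [4,4] → satisfied.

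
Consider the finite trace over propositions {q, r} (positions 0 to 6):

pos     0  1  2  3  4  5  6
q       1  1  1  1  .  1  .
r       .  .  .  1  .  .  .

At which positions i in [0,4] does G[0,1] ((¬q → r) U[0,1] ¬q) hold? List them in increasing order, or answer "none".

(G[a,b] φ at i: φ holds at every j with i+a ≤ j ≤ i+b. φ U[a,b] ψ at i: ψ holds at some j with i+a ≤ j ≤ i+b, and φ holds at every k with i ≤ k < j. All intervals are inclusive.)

3, 4

Evaluate at each i in [0,4]:
  i=0: ✗ (fails at j=0)
  i=1: ✗ (fails at j=1)
  i=2: ✗ (fails at j=2)
  i=3: ✓ (all of [3,4])
  i=4: ✓ (all of [4,5])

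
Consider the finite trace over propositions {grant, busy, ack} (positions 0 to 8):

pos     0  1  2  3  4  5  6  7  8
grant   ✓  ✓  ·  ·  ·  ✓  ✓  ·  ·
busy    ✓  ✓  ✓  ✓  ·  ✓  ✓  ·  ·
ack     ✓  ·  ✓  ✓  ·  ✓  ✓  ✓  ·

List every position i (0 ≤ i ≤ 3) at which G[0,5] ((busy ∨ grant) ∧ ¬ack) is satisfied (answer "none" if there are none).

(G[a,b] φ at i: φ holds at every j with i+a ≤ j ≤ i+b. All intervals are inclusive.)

none

Evaluate at each i in [0,3]:
  i=0: ✗ (fails at j=0)
  i=1: ✗ (fails at j=2)
  i=2: ✗ (fails at j=2)
  i=3: ✗ (fails at j=3)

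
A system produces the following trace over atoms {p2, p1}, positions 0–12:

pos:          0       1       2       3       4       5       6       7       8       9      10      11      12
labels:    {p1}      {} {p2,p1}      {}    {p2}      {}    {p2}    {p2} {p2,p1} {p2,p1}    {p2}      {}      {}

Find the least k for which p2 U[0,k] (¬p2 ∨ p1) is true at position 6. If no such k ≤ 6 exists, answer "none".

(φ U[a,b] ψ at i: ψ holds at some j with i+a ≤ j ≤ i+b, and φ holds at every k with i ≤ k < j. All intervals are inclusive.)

Need earliest j ≥ 6 with (¬p2 ∨ p1), and p2 at every k in [6,j-1].
  j=6: rhs fails.
  j=7: rhs fails.
  j=8: rhs holds; lhs holds on [6,7]. k = 2.

2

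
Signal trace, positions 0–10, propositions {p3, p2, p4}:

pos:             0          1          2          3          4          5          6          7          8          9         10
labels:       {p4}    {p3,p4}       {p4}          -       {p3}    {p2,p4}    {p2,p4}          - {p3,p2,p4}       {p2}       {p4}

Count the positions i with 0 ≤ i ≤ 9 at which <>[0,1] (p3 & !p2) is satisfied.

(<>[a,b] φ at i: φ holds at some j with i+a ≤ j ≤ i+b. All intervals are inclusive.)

4

Evaluate at each i in [0,9]:
  i=0: ✓ (witness j=1)
  i=1: ✓ (witness j=1)
  i=2: ✗ (none in [2,3])
  i=3: ✓ (witness j=4)
  i=4: ✓ (witness j=4)
  i=5: ✗ (none in [5,6])
  i=6: ✗ (none in [6,7])
  i=7: ✗ (none in [7,8])
  i=8: ✗ (none in [8,9])
  i=9: ✗ (none in [9,10])
Positions where it holds: {0, 1, 3, 4} → 4.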